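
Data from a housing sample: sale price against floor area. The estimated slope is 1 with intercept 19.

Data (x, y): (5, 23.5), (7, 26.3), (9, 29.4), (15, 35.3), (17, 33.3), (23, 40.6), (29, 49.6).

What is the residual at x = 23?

e = -1.4

ŷ = 19 + 23 = 42
e = 40.6 − 42 = -1.4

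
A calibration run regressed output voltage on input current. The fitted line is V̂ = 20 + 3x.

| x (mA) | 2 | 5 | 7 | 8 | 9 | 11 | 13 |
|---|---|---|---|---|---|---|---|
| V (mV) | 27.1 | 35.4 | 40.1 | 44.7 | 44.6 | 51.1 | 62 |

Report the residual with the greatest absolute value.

x=2: V̂ = 20 + 3·2 = 26; e = 27.1 − 26 = 1.1
x=5: V̂ = 20 + 3·5 = 35; e = 35.4 − 35 = 0.4
x=7: V̂ = 20 + 3·7 = 41; e = 40.1 − 41 = -0.9
x=8: V̂ = 20 + 3·8 = 44; e = 44.7 − 44 = 0.7
x=9: V̂ = 20 + 3·9 = 47; e = 44.6 − 47 = -2.4
x=11: V̂ = 20 + 3·11 = 53; e = 51.1 − 53 = -1.9
x=13: V̂ = 20 + 3·13 = 59; e = 62 − 59 = 3
Largest |e| is 3 at x = 13, residual 3.

e = 3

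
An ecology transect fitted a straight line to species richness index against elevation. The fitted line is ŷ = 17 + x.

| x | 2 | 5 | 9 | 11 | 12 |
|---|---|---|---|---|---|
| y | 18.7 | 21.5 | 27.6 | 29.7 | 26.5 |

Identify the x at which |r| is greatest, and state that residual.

x=2: ŷ = 17 + 2 = 19; r = 18.7 − 19 = -0.3
x=5: ŷ = 17 + 5 = 22; r = 21.5 − 22 = -0.5
x=9: ŷ = 17 + 9 = 26; r = 27.6 − 26 = 1.6
x=11: ŷ = 17 + 11 = 28; r = 29.7 − 28 = 1.7
x=12: ŷ = 17 + 12 = 29; r = 26.5 − 29 = -2.5
Largest |r| is 2.5 at x = 12, residual -2.5.

x = 12, r = -2.5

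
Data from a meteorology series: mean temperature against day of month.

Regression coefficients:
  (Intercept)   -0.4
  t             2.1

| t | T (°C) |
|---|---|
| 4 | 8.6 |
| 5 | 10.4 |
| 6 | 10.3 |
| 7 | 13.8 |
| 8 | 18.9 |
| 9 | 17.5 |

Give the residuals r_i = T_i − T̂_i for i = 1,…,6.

t=4: T̂ = -0.4 + 2.1·4 = 8; r = 8.6 − 8 = 0.6
t=5: T̂ = -0.4 + 2.1·5 = 10.1; r = 10.4 − 10.1 = 0.3
t=6: T̂ = -0.4 + 2.1·6 = 12.2; r = 10.3 − 12.2 = -1.9
t=7: T̂ = -0.4 + 2.1·7 = 14.3; r = 13.8 − 14.3 = -0.5
t=8: T̂ = -0.4 + 2.1·8 = 16.4; r = 18.9 − 16.4 = 2.5
t=9: T̂ = -0.4 + 2.1·9 = 18.5; r = 17.5 − 18.5 = -1

0.6, 0.3, -1.9, -0.5, 2.5, -1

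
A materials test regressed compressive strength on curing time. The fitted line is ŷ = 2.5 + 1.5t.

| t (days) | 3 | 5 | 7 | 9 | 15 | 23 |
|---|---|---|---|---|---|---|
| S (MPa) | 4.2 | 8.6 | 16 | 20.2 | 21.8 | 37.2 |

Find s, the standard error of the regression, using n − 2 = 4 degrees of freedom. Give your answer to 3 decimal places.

s = 3.418

t=3: ŷ = 2.5 + 1.5·3 = 7; r = 4.2 − 7 = -2.8
t=5: ŷ = 2.5 + 1.5·5 = 10; r = 8.6 − 10 = -1.4
t=7: ŷ = 2.5 + 1.5·7 = 13; r = 16 − 13 = 3
t=9: ŷ = 2.5 + 1.5·9 = 16; r = 20.2 − 16 = 4.2
t=15: ŷ = 2.5 + 1.5·15 = 25; r = 21.8 − 25 = -3.2
t=23: ŷ = 2.5 + 1.5·23 = 37; r = 37.2 − 37 = 0.2
SSE = 7.84 + 1.96 + 9 + 17.64 + 10.24 + 0.04 = 46.72
s = √(46.72/4) = √11.68 ≈ 3.418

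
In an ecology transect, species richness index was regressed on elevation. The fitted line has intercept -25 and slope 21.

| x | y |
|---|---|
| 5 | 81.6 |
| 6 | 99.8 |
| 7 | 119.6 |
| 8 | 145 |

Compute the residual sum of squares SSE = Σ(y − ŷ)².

SSE = 13.76

x=5: ŷ = -25 + 21·5 = 80; r = 81.6 − 80 = 1.6
x=6: ŷ = -25 + 21·6 = 101; r = 99.8 − 101 = -1.2
x=7: ŷ = -25 + 21·7 = 122; r = 119.6 − 122 = -2.4
x=8: ŷ = -25 + 21·8 = 143; r = 145 − 143 = 2
SSE = 2.56 + 1.44 + 5.76 + 4 = 13.76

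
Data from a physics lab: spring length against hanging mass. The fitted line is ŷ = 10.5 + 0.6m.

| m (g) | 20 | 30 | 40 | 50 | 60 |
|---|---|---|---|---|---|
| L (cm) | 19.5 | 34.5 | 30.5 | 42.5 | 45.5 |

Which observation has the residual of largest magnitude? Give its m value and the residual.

m=20: ŷ = 10.5 + 0.6·20 = 22.5; e = 19.5 − 22.5 = -3
m=30: ŷ = 10.5 + 0.6·30 = 28.5; e = 34.5 − 28.5 = 6
m=40: ŷ = 10.5 + 0.6·40 = 34.5; e = 30.5 − 34.5 = -4
m=50: ŷ = 10.5 + 0.6·50 = 40.5; e = 42.5 − 40.5 = 2
m=60: ŷ = 10.5 + 0.6·60 = 46.5; e = 45.5 − 46.5 = -1
Largest |e| is 6 at m = 30, residual 6.

m = 30, e = 6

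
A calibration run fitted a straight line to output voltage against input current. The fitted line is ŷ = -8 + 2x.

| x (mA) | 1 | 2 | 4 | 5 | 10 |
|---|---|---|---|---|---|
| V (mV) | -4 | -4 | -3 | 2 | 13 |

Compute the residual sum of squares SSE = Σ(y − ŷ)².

x=1: ŷ = -8 + 2·1 = -6; r = -4 − (-6) = 2
x=2: ŷ = -8 + 2·2 = -4; r = -4 − (-4) = 0
x=4: ŷ = -8 + 2·4 = 0; r = -3 − 0 = -3
x=5: ŷ = -8 + 2·5 = 2; r = 2 − 2 = 0
x=10: ŷ = -8 + 2·10 = 12; r = 13 − 12 = 1
SSE = 4 + 0 + 9 + 0 + 1 = 14

SSE = 14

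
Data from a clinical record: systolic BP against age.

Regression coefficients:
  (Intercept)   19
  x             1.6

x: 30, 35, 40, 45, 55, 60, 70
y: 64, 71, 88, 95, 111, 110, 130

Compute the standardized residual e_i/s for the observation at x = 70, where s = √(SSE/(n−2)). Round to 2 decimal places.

x=30: ŷ = 19 + 1.6·30 = 67; e = 64 − 67 = -3
x=35: ŷ = 19 + 1.6·35 = 75; e = 71 − 75 = -4
x=40: ŷ = 19 + 1.6·40 = 83; e = 88 − 83 = 5
x=45: ŷ = 19 + 1.6·45 = 91; e = 95 − 91 = 4
x=55: ŷ = 19 + 1.6·55 = 107; e = 111 − 107 = 4
x=60: ŷ = 19 + 1.6·60 = 115; e = 110 − 115 = -5
x=70: ŷ = 19 + 1.6·70 = 131; e = 130 − 131 = -1
SSE = 9 + 16 + 25 + 16 + 16 + 25 + 1 = 108
s = √(108/5) = 4.64758
e/s = -1 / 4.64758 = -0.22

-0.22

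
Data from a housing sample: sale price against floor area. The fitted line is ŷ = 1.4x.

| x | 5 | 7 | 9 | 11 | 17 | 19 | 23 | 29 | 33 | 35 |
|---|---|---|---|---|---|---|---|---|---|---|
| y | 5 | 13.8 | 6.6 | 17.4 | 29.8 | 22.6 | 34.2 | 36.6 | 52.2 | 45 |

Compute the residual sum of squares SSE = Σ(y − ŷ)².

x=5: ŷ = 1.4·5 = 7; e = 5 − 7 = -2
x=7: ŷ = 1.4·7 = 9.8; e = 13.8 − 9.8 = 4
x=9: ŷ = 1.4·9 = 12.6; e = 6.6 − 12.6 = -6
x=11: ŷ = 1.4·11 = 15.4; e = 17.4 − 15.4 = 2
x=17: ŷ = 1.4·17 = 23.8; e = 29.8 − 23.8 = 6
x=19: ŷ = 1.4·19 = 26.6; e = 22.6 − 26.6 = -4
x=23: ŷ = 1.4·23 = 32.2; e = 34.2 − 32.2 = 2
x=29: ŷ = 1.4·29 = 40.6; e = 36.6 − 40.6 = -4
x=33: ŷ = 1.4·33 = 46.2; e = 52.2 − 46.2 = 6
x=35: ŷ = 1.4·35 = 49; e = 45 − 49 = -4
SSE = 4 + 16 + 36 + 4 + 36 + 16 + 4 + 16 + 36 + 16 = 184

SSE = 184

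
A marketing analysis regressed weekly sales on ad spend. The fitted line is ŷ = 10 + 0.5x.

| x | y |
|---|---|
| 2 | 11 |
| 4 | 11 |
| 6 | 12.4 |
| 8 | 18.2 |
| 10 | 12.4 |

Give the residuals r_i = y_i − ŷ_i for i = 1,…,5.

x=2: ŷ = 10 + 0.5·2 = 11; r = 11 − 11 = 0
x=4: ŷ = 10 + 0.5·4 = 12; r = 11 − 12 = -1
x=6: ŷ = 10 + 0.5·6 = 13; r = 12.4 − 13 = -0.6
x=8: ŷ = 10 + 0.5·8 = 14; r = 18.2 − 14 = 4.2
x=10: ŷ = 10 + 0.5·10 = 15; r = 12.4 − 15 = -2.6

0, -1, -0.6, 4.2, -2.6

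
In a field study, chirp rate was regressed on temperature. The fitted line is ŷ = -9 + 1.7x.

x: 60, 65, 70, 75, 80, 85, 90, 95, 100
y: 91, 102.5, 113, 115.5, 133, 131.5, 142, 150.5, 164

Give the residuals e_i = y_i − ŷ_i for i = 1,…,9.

x=60: ŷ = -9 + 1.7·60 = 93; e = 91 − 93 = -2
x=65: ŷ = -9 + 1.7·65 = 101.5; e = 102.5 − 101.5 = 1
x=70: ŷ = -9 + 1.7·70 = 110; e = 113 − 110 = 3
x=75: ŷ = -9 + 1.7·75 = 118.5; e = 115.5 − 118.5 = -3
x=80: ŷ = -9 + 1.7·80 = 127; e = 133 − 127 = 6
x=85: ŷ = -9 + 1.7·85 = 135.5; e = 131.5 − 135.5 = -4
x=90: ŷ = -9 + 1.7·90 = 144; e = 142 − 144 = -2
x=95: ŷ = -9 + 1.7·95 = 152.5; e = 150.5 − 152.5 = -2
x=100: ŷ = -9 + 1.7·100 = 161; e = 164 − 161 = 3

-2, 1, 3, -3, 6, -4, -2, -2, 3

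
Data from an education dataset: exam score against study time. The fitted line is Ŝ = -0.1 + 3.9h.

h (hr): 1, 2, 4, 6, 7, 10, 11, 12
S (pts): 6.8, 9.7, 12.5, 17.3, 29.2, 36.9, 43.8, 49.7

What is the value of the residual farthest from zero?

h=1: Ŝ = -0.1 + 3.9·1 = 3.8; r = 6.8 − 3.8 = 3
h=2: Ŝ = -0.1 + 3.9·2 = 7.7; r = 9.7 − 7.7 = 2
h=4: Ŝ = -0.1 + 3.9·4 = 15.5; r = 12.5 − 15.5 = -3
h=6: Ŝ = -0.1 + 3.9·6 = 23.3; r = 17.3 − 23.3 = -6
h=7: Ŝ = -0.1 + 3.9·7 = 27.2; r = 29.2 − 27.2 = 2
h=10: Ŝ = -0.1 + 3.9·10 = 38.9; r = 36.9 − 38.9 = -2
h=11: Ŝ = -0.1 + 3.9·11 = 42.8; r = 43.8 − 42.8 = 1
h=12: Ŝ = -0.1 + 3.9·12 = 46.7; r = 49.7 − 46.7 = 3
Largest |r| is 6 at h = 6, residual -6.

r = -6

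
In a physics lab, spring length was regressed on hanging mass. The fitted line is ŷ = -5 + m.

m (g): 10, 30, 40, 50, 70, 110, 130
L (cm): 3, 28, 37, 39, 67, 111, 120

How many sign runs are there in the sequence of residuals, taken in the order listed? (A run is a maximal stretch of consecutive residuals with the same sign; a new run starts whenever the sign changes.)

5 runs

m=10: ŷ = -5 + 10 = 5; e = 3 − 5 = -2
m=30: ŷ = -5 + 30 = 25; e = 28 − 25 = 3
m=40: ŷ = -5 + 40 = 35; e = 37 − 35 = 2
m=50: ŷ = -5 + 50 = 45; e = 39 − 45 = -6
m=70: ŷ = -5 + 70 = 65; e = 67 − 65 = 2
m=110: ŷ = -5 + 110 = 105; e = 111 − 105 = 6
m=130: ŷ = -5 + 130 = 125; e = 120 − 125 = -5
Signs: − + + − + + −
Runs: −×1, +×2, −×1, +×2, −×1 → 5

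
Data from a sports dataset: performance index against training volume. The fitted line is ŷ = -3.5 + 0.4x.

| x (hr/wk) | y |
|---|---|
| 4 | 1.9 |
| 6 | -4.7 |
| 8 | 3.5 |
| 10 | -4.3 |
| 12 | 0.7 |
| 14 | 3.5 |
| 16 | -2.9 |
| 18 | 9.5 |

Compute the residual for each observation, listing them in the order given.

x=4: ŷ = -3.5 + 0.4·4 = -1.9; e = 1.9 − (-1.9) = 3.8
x=6: ŷ = -3.5 + 0.4·6 = -1.1; e = -4.7 − (-1.1) = -3.6
x=8: ŷ = -3.5 + 0.4·8 = -0.3; e = 3.5 − (-0.3) = 3.8
x=10: ŷ = -3.5 + 0.4·10 = 0.5; e = -4.3 − 0.5 = -4.8
x=12: ŷ = -3.5 + 0.4·12 = 1.3; e = 0.7 − 1.3 = -0.6
x=14: ŷ = -3.5 + 0.4·14 = 2.1; e = 3.5 − 2.1 = 1.4
x=16: ŷ = -3.5 + 0.4·16 = 2.9; e = -2.9 − 2.9 = -5.8
x=18: ŷ = -3.5 + 0.4·18 = 3.7; e = 9.5 − 3.7 = 5.8

3.8, -3.6, 3.8, -4.8, -0.6, 1.4, -5.8, 5.8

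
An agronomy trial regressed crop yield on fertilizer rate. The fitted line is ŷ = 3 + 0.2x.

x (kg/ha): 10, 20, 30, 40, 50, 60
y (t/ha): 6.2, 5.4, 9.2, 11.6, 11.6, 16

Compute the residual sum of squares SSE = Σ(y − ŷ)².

SSE = 7.36

x=10: ŷ = 3 + 0.2·10 = 5; r = 6.2 − 5 = 1.2
x=20: ŷ = 3 + 0.2·20 = 7; r = 5.4 − 7 = -1.6
x=30: ŷ = 3 + 0.2·30 = 9; r = 9.2 − 9 = 0.2
x=40: ŷ = 3 + 0.2·40 = 11; r = 11.6 − 11 = 0.6
x=50: ŷ = 3 + 0.2·50 = 13; r = 11.6 − 13 = -1.4
x=60: ŷ = 3 + 0.2·60 = 15; r = 16 − 15 = 1
SSE = 1.44 + 2.56 + 0.04 + 0.36 + 1.96 + 1 = 7.36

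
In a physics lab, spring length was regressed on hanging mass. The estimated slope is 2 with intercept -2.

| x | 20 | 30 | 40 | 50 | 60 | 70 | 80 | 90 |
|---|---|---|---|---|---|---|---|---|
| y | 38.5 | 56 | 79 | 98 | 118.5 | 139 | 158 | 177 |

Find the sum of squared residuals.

SSE = 7.5

x=20: ŷ = -2 + 2·20 = 38; r = 38.5 − 38 = 0.5
x=30: ŷ = -2 + 2·30 = 58; r = 56 − 58 = -2
x=40: ŷ = -2 + 2·40 = 78; r = 79 − 78 = 1
x=50: ŷ = -2 + 2·50 = 98; r = 98 − 98 = 0
x=60: ŷ = -2 + 2·60 = 118; r = 118.5 − 118 = 0.5
x=70: ŷ = -2 + 2·70 = 138; r = 139 − 138 = 1
x=80: ŷ = -2 + 2·80 = 158; r = 158 − 158 = 0
x=90: ŷ = -2 + 2·90 = 178; r = 177 − 178 = -1
SSE = 0.25 + 4 + 1 + 0 + 0.25 + 1 + 0 + 1 = 7.5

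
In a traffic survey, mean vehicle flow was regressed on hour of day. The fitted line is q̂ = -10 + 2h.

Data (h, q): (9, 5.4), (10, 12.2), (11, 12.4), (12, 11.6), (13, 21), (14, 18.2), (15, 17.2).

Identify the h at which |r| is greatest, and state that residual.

h = 13, r = 5

h=9: q̂ = -10 + 2·9 = 8; r = 5.4 − 8 = -2.6
h=10: q̂ = -10 + 2·10 = 10; r = 12.2 − 10 = 2.2
h=11: q̂ = -10 + 2·11 = 12; r = 12.4 − 12 = 0.4
h=12: q̂ = -10 + 2·12 = 14; r = 11.6 − 14 = -2.4
h=13: q̂ = -10 + 2·13 = 16; r = 21 − 16 = 5
h=14: q̂ = -10 + 2·14 = 18; r = 18.2 − 18 = 0.2
h=15: q̂ = -10 + 2·15 = 20; r = 17.2 − 20 = -2.8
Largest |r| is 5 at h = 13, residual 5.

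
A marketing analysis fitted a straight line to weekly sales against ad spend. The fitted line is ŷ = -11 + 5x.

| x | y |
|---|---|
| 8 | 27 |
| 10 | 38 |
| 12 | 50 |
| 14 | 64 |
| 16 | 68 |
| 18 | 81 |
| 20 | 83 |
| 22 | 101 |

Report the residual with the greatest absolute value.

x=8: ŷ = -11 + 5·8 = 29; r = 27 − 29 = -2
x=10: ŷ = -11 + 5·10 = 39; r = 38 − 39 = -1
x=12: ŷ = -11 + 5·12 = 49; r = 50 − 49 = 1
x=14: ŷ = -11 + 5·14 = 59; r = 64 − 59 = 5
x=16: ŷ = -11 + 5·16 = 69; r = 68 − 69 = -1
x=18: ŷ = -11 + 5·18 = 79; r = 81 − 79 = 2
x=20: ŷ = -11 + 5·20 = 89; r = 83 − 89 = -6
x=22: ŷ = -11 + 5·22 = 99; r = 101 − 99 = 2
Largest |r| is 6 at x = 20, residual -6.

r = -6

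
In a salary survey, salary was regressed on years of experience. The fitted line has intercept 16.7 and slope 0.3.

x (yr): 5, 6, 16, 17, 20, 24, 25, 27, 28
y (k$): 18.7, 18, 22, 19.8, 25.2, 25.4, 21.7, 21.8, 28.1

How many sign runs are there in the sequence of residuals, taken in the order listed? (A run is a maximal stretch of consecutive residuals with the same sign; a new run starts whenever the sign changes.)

7 runs

x=5: ŷ = 16.7 + 0.3·5 = 18.2; r = 18.7 − 18.2 = 0.5
x=6: ŷ = 16.7 + 0.3·6 = 18.5; r = 18 − 18.5 = -0.5
x=16: ŷ = 16.7 + 0.3·16 = 21.5; r = 22 − 21.5 = 0.5
x=17: ŷ = 16.7 + 0.3·17 = 21.8; r = 19.8 − 21.8 = -2
x=20: ŷ = 16.7 + 0.3·20 = 22.7; r = 25.2 − 22.7 = 2.5
x=24: ŷ = 16.7 + 0.3·24 = 23.9; r = 25.4 − 23.9 = 1.5
x=25: ŷ = 16.7 + 0.3·25 = 24.2; r = 21.7 − 24.2 = -2.5
x=27: ŷ = 16.7 + 0.3·27 = 24.8; r = 21.8 − 24.8 = -3
x=28: ŷ = 16.7 + 0.3·28 = 25.1; r = 28.1 − 25.1 = 3
Signs: + − + − + + − − +
Runs: +×1, −×1, +×1, −×1, +×2, −×2, +×1 → 7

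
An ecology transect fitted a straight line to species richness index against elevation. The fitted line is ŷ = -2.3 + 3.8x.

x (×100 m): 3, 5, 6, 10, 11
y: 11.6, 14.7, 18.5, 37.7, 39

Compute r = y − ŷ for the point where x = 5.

ŷ = -2.3 + 3.8·5 = 16.7
r = 14.7 − 16.7 = -2

r = -2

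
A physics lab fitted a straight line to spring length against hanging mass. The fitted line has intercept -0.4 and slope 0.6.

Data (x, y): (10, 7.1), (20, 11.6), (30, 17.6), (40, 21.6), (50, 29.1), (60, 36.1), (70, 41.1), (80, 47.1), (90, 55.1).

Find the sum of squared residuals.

x=10: ŷ = -0.4 + 0.6·10 = 5.6; r = 7.1 − 5.6 = 1.5
x=20: ŷ = -0.4 + 0.6·20 = 11.6; r = 11.6 − 11.6 = 0
x=30: ŷ = -0.4 + 0.6·30 = 17.6; r = 17.6 − 17.6 = 0
x=40: ŷ = -0.4 + 0.6·40 = 23.6; r = 21.6 − 23.6 = -2
x=50: ŷ = -0.4 + 0.6·50 = 29.6; r = 29.1 − 29.6 = -0.5
x=60: ŷ = -0.4 + 0.6·60 = 35.6; r = 36.1 − 35.6 = 0.5
x=70: ŷ = -0.4 + 0.6·70 = 41.6; r = 41.1 − 41.6 = -0.5
x=80: ŷ = -0.4 + 0.6·80 = 47.6; r = 47.1 − 47.6 = -0.5
x=90: ŷ = -0.4 + 0.6·90 = 53.6; r = 55.1 − 53.6 = 1.5
SSE = 2.25 + 0 + 0 + 4 + 0.25 + 0.25 + 0.25 + 0.25 + 2.25 = 9.5

SSE = 9.5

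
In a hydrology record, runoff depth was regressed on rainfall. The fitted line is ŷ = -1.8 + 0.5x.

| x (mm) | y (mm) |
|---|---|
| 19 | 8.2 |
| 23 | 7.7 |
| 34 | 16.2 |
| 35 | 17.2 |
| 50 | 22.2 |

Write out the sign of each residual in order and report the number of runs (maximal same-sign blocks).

x=19: ŷ = -1.8 + 0.5·19 = 7.7; e = 8.2 − 7.7 = 0.5
x=23: ŷ = -1.8 + 0.5·23 = 9.7; e = 7.7 − 9.7 = -2
x=34: ŷ = -1.8 + 0.5·34 = 15.2; e = 16.2 − 15.2 = 1
x=35: ŷ = -1.8 + 0.5·35 = 15.7; e = 17.2 − 15.7 = 1.5
x=50: ŷ = -1.8 + 0.5·50 = 23.2; e = 22.2 − 23.2 = -1
Signs: + − + + −
Runs: +×1, −×1, +×2, −×1 → 4

4 runs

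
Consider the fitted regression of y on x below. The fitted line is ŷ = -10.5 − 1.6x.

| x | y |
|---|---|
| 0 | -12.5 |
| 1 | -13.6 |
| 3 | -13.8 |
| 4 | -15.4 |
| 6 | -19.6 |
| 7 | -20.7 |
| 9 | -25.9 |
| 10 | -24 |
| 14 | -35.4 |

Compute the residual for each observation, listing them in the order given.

-2, -1.5, 1.5, 1.5, 0.5, 1, -1, 2.5, -2.5

x=0: ŷ = -10.5 − 1.6·0 = -10.5; e = -12.5 − (-10.5) = -2
x=1: ŷ = -10.5 − 1.6·1 = -12.1; e = -13.6 − (-12.1) = -1.5
x=3: ŷ = -10.5 − 1.6·3 = -15.3; e = -13.8 − (-15.3) = 1.5
x=4: ŷ = -10.5 − 1.6·4 = -16.9; e = -15.4 − (-16.9) = 1.5
x=6: ŷ = -10.5 − 1.6·6 = -20.1; e = -19.6 − (-20.1) = 0.5
x=7: ŷ = -10.5 − 1.6·7 = -21.7; e = -20.7 − (-21.7) = 1
x=9: ŷ = -10.5 − 1.6·9 = -24.9; e = -25.9 − (-24.9) = -1
x=10: ŷ = -10.5 − 1.6·10 = -26.5; e = -24 − (-26.5) = 2.5
x=14: ŷ = -10.5 − 1.6·14 = -32.9; e = -35.4 − (-32.9) = -2.5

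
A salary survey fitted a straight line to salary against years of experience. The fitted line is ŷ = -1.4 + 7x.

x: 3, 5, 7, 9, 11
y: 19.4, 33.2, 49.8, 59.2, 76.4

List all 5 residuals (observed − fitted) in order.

-0.2, -0.4, 2.2, -2.4, 0.8

x=3: ŷ = -1.4 + 7·3 = 19.6; r = 19.4 − 19.6 = -0.2
x=5: ŷ = -1.4 + 7·5 = 33.6; r = 33.2 − 33.6 = -0.4
x=7: ŷ = -1.4 + 7·7 = 47.6; r = 49.8 − 47.6 = 2.2
x=9: ŷ = -1.4 + 7·9 = 61.6; r = 59.2 − 61.6 = -2.4
x=11: ŷ = -1.4 + 7·11 = 75.6; r = 76.4 − 75.6 = 0.8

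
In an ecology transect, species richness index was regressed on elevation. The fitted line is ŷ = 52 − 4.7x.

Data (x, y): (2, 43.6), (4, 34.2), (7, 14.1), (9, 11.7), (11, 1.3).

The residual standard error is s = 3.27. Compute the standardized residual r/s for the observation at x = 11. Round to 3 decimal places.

0.306

ŷ = 52 − 4.7·11 = 0.3
r = 1.3 − 0.3 = 1
r/s = 1 / 3.27 = 0.306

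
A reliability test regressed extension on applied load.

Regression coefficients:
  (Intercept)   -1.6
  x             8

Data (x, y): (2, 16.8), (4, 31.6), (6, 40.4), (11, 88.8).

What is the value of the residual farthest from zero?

e = -6

x=2: ŷ = -1.6 + 8·2 = 14.4; e = 16.8 − 14.4 = 2.4
x=4: ŷ = -1.6 + 8·4 = 30.4; e = 31.6 − 30.4 = 1.2
x=6: ŷ = -1.6 + 8·6 = 46.4; e = 40.4 − 46.4 = -6
x=11: ŷ = -1.6 + 8·11 = 86.4; e = 88.8 − 86.4 = 2.4
Largest |e| is 6 at x = 6, residual -6.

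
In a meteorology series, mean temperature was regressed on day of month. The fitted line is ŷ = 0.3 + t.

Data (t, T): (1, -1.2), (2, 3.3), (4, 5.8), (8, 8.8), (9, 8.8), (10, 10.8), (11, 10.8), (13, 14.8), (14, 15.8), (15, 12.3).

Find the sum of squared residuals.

t=1: ŷ = 0.3 + 1 = 1.3; r = -1.2 − 1.3 = -2.5
t=2: ŷ = 0.3 + 2 = 2.3; r = 3.3 − 2.3 = 1
t=4: ŷ = 0.3 + 4 = 4.3; r = 5.8 − 4.3 = 1.5
t=8: ŷ = 0.3 + 8 = 8.3; r = 8.8 − 8.3 = 0.5
t=9: ŷ = 0.3 + 9 = 9.3; r = 8.8 − 9.3 = -0.5
t=10: ŷ = 0.3 + 10 = 10.3; r = 10.8 − 10.3 = 0.5
t=11: ŷ = 0.3 + 11 = 11.3; r = 10.8 − 11.3 = -0.5
t=13: ŷ = 0.3 + 13 = 13.3; r = 14.8 − 13.3 = 1.5
t=14: ŷ = 0.3 + 14 = 14.3; r = 15.8 − 14.3 = 1.5
t=15: ŷ = 0.3 + 15 = 15.3; r = 12.3 − 15.3 = -3
SSE = 6.25 + 1 + 2.25 + 0.25 + 0.25 + 0.25 + 0.25 + 2.25 + 2.25 + 9 = 24

SSE = 24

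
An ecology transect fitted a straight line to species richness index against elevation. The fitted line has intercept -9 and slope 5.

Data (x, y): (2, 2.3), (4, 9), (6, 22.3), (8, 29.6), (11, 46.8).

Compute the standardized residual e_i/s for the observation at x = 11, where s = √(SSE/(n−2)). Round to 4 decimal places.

0.4386

x=2: ŷ = -9 + 5·2 = 1; e = 2.3 − 1 = 1.3
x=4: ŷ = -9 + 5·4 = 11; e = 9 − 11 = -2
x=6: ŷ = -9 + 5·6 = 21; e = 22.3 − 21 = 1.3
x=8: ŷ = -9 + 5·8 = 31; e = 29.6 − 31 = -1.4
x=11: ŷ = -9 + 5·11 = 46; e = 46.8 − 46 = 0.8
SSE = 1.69 + 4 + 1.69 + 1.96 + 0.64 = 9.98
s = √(9.98/3) = 1.82392
e/s = 0.8 / 1.82392 = 0.4386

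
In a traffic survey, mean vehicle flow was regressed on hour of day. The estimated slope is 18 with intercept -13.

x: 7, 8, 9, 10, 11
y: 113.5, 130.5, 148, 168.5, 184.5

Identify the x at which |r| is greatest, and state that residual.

x=7: ŷ = -13 + 18·7 = 113; r = 113.5 − 113 = 0.5
x=8: ŷ = -13 + 18·8 = 131; r = 130.5 − 131 = -0.5
x=9: ŷ = -13 + 18·9 = 149; r = 148 − 149 = -1
x=10: ŷ = -13 + 18·10 = 167; r = 168.5 − 167 = 1.5
x=11: ŷ = -13 + 18·11 = 185; r = 184.5 − 185 = -0.5
Largest |r| is 1.5 at x = 10, residual 1.5.

x = 10, r = 1.5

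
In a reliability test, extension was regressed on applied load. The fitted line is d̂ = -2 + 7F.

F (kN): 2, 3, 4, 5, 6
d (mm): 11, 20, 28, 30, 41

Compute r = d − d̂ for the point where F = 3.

d̂ = -2 + 7·3 = 19
r = 20 − 19 = 1

r = 1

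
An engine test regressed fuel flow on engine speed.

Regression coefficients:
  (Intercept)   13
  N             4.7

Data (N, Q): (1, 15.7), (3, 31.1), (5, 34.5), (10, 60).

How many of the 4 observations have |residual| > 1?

3

N=1: Q̂ = 13 + 4.7·1 = 17.7; r = 15.7 − 17.7 = -2
N=3: Q̂ = 13 + 4.7·3 = 27.1; r = 31.1 − 27.1 = 4
N=5: Q̂ = 13 + 4.7·5 = 36.5; r = 34.5 − 36.5 = -2
N=10: Q̂ = 13 + 4.7·10 = 60; r = 60 − 60 = 0
|r| > 1: N=1 (|r|=2), N=3 (|r|=4), N=5 (|r|=2) → 3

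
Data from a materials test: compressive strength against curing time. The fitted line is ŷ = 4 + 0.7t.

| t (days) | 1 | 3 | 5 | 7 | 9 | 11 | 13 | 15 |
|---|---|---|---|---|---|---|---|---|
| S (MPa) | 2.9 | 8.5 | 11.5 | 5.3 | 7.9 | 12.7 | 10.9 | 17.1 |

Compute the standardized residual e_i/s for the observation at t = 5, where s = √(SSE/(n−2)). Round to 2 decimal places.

1.31

t=1: ŷ = 4 + 0.7·1 = 4.7; e = 2.9 − 4.7 = -1.8
t=3: ŷ = 4 + 0.7·3 = 6.1; e = 8.5 − 6.1 = 2.4
t=5: ŷ = 4 + 0.7·5 = 7.5; e = 11.5 − 7.5 = 4
t=7: ŷ = 4 + 0.7·7 = 8.9; e = 5.3 − 8.9 = -3.6
t=9: ŷ = 4 + 0.7·9 = 10.3; e = 7.9 − 10.3 = -2.4
t=11: ŷ = 4 + 0.7·11 = 11.7; e = 12.7 − 11.7 = 1
t=13: ŷ = 4 + 0.7·13 = 13.1; e = 10.9 − 13.1 = -2.2
t=15: ŷ = 4 + 0.7·15 = 14.5; e = 17.1 − 14.5 = 2.6
SSE = 3.24 + 5.76 + 16 + 12.96 + 5.76 + 1 + 4.84 + 6.76 = 56.32
s = √(56.32/6) = 3.06377
e/s = 4 / 3.06377 = 1.31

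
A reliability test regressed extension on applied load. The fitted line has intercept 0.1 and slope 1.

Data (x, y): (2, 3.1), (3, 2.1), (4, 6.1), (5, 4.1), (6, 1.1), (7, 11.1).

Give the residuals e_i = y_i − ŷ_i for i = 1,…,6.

x=2: ŷ = 0.1 + 2 = 2.1; e = 3.1 − 2.1 = 1
x=3: ŷ = 0.1 + 3 = 3.1; e = 2.1 − 3.1 = -1
x=4: ŷ = 0.1 + 4 = 4.1; e = 6.1 − 4.1 = 2
x=5: ŷ = 0.1 + 5 = 5.1; e = 4.1 − 5.1 = -1
x=6: ŷ = 0.1 + 6 = 6.1; e = 1.1 − 6.1 = -5
x=7: ŷ = 0.1 + 7 = 7.1; e = 11.1 − 7.1 = 4

1, -1, 2, -1, -5, 4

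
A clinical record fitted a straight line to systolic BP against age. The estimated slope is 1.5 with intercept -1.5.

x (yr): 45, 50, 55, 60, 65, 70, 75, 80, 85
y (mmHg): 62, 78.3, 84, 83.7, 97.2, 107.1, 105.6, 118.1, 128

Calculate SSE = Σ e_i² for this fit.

SSE = 118.8

x=45: ŷ = -1.5 + 1.5·45 = 66; e = 62 − 66 = -4
x=50: ŷ = -1.5 + 1.5·50 = 73.5; e = 78.3 − 73.5 = 4.8
x=55: ŷ = -1.5 + 1.5·55 = 81; e = 84 − 81 = 3
x=60: ŷ = -1.5 + 1.5·60 = 88.5; e = 83.7 − 88.5 = -4.8
x=65: ŷ = -1.5 + 1.5·65 = 96; e = 97.2 − 96 = 1.2
x=70: ŷ = -1.5 + 1.5·70 = 103.5; e = 107.1 − 103.5 = 3.6
x=75: ŷ = -1.5 + 1.5·75 = 111; e = 105.6 − 111 = -5.4
x=80: ŷ = -1.5 + 1.5·80 = 118.5; e = 118.1 − 118.5 = -0.4
x=85: ŷ = -1.5 + 1.5·85 = 126; e = 128 − 126 = 2
SSE = 16 + 23.04 + 9 + 23.04 + 1.44 + 12.96 + 29.16 + 0.16 + 4 = 118.8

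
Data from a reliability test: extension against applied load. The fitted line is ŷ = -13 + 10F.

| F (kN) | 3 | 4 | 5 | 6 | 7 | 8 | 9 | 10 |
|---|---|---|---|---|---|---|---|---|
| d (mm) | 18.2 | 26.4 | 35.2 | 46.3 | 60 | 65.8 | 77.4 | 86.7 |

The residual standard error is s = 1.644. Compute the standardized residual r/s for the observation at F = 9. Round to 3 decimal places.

ŷ = -13 + 10·9 = 77
r = 77.4 − 77 = 0.4
r/s = 0.4 / 1.644 = 0.243

0.243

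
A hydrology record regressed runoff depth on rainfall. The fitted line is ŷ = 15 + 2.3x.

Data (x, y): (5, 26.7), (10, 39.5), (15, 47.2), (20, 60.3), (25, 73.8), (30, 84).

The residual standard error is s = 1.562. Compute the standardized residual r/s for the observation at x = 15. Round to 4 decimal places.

ŷ = 15 + 2.3·15 = 49.5
r = 47.2 − 49.5 = -2.3
r/s = -2.3 / 1.562 = -1.4725

-1.4725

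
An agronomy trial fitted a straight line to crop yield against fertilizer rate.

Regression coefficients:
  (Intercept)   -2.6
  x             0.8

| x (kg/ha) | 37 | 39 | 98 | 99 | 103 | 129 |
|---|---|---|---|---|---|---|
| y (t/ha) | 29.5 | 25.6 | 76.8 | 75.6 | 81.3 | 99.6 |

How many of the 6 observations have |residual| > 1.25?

x=37: ŷ = -2.6 + 0.8·37 = 27; r = 29.5 − 27 = 2.5
x=39: ŷ = -2.6 + 0.8·39 = 28.6; r = 25.6 − 28.6 = -3
x=98: ŷ = -2.6 + 0.8·98 = 75.8; r = 76.8 − 75.8 = 1
x=99: ŷ = -2.6 + 0.8·99 = 76.6; r = 75.6 − 76.6 = -1
x=103: ŷ = -2.6 + 0.8·103 = 79.8; r = 81.3 − 79.8 = 1.5
x=129: ŷ = -2.6 + 0.8·129 = 100.6; r = 99.6 − 100.6 = -1
|r| > 1.25: x=37 (|r|=2.5), x=39 (|r|=3), x=103 (|r|=1.5) → 3

3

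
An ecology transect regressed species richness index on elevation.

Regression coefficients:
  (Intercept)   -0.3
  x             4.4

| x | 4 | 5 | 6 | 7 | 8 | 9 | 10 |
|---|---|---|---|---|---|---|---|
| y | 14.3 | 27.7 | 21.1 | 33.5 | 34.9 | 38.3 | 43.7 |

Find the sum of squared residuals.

x=4: ŷ = -0.3 + 4.4·4 = 17.3; r = 14.3 − 17.3 = -3
x=5: ŷ = -0.3 + 4.4·5 = 21.7; r = 27.7 − 21.7 = 6
x=6: ŷ = -0.3 + 4.4·6 = 26.1; r = 21.1 − 26.1 = -5
x=7: ŷ = -0.3 + 4.4·7 = 30.5; r = 33.5 − 30.5 = 3
x=8: ŷ = -0.3 + 4.4·8 = 34.9; r = 34.9 − 34.9 = 0
x=9: ŷ = -0.3 + 4.4·9 = 39.3; r = 38.3 − 39.3 = -1
x=10: ŷ = -0.3 + 4.4·10 = 43.7; r = 43.7 − 43.7 = 0
SSE = 9 + 36 + 25 + 9 + 0 + 1 + 0 = 80

SSE = 80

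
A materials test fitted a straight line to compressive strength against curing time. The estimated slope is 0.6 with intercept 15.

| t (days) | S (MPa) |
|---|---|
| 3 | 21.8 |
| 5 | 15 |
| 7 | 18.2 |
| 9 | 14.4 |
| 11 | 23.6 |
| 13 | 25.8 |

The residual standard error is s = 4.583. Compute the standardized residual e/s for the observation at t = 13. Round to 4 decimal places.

0.6546

ŷ = 15 + 0.6·13 = 22.8
e = 25.8 − 22.8 = 3
e/s = 3 / 4.583 = 0.6546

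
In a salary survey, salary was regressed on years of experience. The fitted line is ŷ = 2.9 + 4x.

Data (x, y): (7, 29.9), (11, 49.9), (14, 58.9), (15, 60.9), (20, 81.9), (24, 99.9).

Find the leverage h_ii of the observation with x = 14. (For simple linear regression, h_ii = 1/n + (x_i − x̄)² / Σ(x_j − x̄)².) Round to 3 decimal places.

h = 0.174

x̄ = (7 + 11 + 14 + 15 + 20 + 24)/6 = 15.1667
Σ(x − x̄)² = 66.6944 + 17.3611 + 1.36111 + 0.0277778 + 23.3611 + 78.0278 = 186.833
h = 1/6 + (-1.16667)²/186.833 = 0.166667 + 0.00728516 = 0.174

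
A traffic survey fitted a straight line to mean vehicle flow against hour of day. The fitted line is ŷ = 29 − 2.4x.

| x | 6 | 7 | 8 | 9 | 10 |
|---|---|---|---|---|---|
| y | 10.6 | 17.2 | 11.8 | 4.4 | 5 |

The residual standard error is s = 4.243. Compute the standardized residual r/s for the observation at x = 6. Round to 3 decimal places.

ŷ = 29 − 2.4·6 = 14.6
r = 10.6 − 14.6 = -4
r/s = -4 / 4.243 = -0.943

-0.943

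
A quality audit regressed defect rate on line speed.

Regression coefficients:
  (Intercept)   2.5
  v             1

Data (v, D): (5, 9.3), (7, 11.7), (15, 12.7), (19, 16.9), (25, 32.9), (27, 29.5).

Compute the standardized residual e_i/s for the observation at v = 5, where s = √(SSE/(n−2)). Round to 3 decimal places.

0.399

v=5: ŷ = 2.5 + 5 = 7.5; e = 9.3 − 7.5 = 1.8
v=7: ŷ = 2.5 + 7 = 9.5; e = 11.7 − 9.5 = 2.2
v=15: ŷ = 2.5 + 15 = 17.5; e = 12.7 − 17.5 = -4.8
v=19: ŷ = 2.5 + 19 = 21.5; e = 16.9 − 21.5 = -4.6
v=25: ŷ = 2.5 + 25 = 27.5; e = 32.9 − 27.5 = 5.4
v=27: ŷ = 2.5 + 27 = 29.5; e = 29.5 − 29.5 = 0
SSE = 3.24 + 4.84 + 23.04 + 21.16 + 29.16 + 0 = 81.44
s = √(81.44/4) = 4.51221
e/s = 1.8 / 4.51221 = 0.399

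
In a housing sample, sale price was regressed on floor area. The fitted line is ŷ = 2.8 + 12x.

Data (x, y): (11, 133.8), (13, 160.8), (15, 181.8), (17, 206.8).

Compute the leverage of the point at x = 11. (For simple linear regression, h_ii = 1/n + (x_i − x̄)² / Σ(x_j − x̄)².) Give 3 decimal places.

x̄ = (11 + 13 + 15 + 17)/4 = 14
Σ(x − x̄)² = 9 + 1 + 1 + 9 = 20
h = 1/4 + (-3)²/20 = 0.25 + 0.45 = 0.700

h = 0.700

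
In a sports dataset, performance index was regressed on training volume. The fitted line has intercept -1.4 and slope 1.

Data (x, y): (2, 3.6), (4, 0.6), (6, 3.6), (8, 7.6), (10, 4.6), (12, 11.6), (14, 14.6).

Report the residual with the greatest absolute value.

x=2: ŷ = -1.4 + 2 = 0.6; e = 3.6 − 0.6 = 3
x=4: ŷ = -1.4 + 4 = 2.6; e = 0.6 − 2.6 = -2
x=6: ŷ = -1.4 + 6 = 4.6; e = 3.6 − 4.6 = -1
x=8: ŷ = -1.4 + 8 = 6.6; e = 7.6 − 6.6 = 1
x=10: ŷ = -1.4 + 10 = 8.6; e = 4.6 − 8.6 = -4
x=12: ŷ = -1.4 + 12 = 10.6; e = 11.6 − 10.6 = 1
x=14: ŷ = -1.4 + 14 = 12.6; e = 14.6 − 12.6 = 2
Largest |e| is 4 at x = 10, residual -4.

e = -4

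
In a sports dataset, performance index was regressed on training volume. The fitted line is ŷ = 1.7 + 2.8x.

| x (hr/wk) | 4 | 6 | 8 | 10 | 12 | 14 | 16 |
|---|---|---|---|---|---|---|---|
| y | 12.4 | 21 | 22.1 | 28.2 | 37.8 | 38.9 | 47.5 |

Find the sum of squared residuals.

SSE = 24

x=4: ŷ = 1.7 + 2.8·4 = 12.9; e = 12.4 − 12.9 = -0.5
x=6: ŷ = 1.7 + 2.8·6 = 18.5; e = 21 − 18.5 = 2.5
x=8: ŷ = 1.7 + 2.8·8 = 24.1; e = 22.1 − 24.1 = -2
x=10: ŷ = 1.7 + 2.8·10 = 29.7; e = 28.2 − 29.7 = -1.5
x=12: ŷ = 1.7 + 2.8·12 = 35.3; e = 37.8 − 35.3 = 2.5
x=14: ŷ = 1.7 + 2.8·14 = 40.9; e = 38.9 − 40.9 = -2
x=16: ŷ = 1.7 + 2.8·16 = 46.5; e = 47.5 − 46.5 = 1
SSE = 0.25 + 6.25 + 4 + 2.25 + 6.25 + 4 + 1 = 24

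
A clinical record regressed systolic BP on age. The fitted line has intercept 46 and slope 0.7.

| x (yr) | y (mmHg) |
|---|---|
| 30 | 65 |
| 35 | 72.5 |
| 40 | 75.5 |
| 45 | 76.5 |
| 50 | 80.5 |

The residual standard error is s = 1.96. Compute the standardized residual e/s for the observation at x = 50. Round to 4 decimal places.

ŷ = 46 + 0.7·50 = 81
e = 80.5 − 81 = -0.5
e/s = -0.5 / 1.96 = -0.2551

-0.2551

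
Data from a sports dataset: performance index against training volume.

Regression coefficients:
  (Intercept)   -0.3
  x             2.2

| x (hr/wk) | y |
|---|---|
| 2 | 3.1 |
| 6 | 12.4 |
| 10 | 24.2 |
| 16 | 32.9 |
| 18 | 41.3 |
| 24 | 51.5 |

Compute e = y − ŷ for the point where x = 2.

e = -1

ŷ = -0.3 + 2.2·2 = 4.1
e = 3.1 − 4.1 = -1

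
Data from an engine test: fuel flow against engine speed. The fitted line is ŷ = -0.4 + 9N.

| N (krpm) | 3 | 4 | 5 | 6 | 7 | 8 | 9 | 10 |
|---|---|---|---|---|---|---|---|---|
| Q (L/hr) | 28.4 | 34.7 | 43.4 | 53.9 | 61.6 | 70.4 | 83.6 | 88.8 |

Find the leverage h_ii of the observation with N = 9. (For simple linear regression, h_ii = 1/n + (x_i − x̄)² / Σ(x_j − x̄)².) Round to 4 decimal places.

h = 0.2738

N̄ = (3 + 4 + 5 + 6 + 7 + 8 + 9 + 10)/8 = 6.5
Σ(N − N̄)² = 12.25 + 6.25 + 2.25 + 0.25 + 0.25 + 2.25 + 6.25 + 12.25 = 42
h = 1/8 + (2.5)²/42 = 0.125 + 0.14881 = 0.2738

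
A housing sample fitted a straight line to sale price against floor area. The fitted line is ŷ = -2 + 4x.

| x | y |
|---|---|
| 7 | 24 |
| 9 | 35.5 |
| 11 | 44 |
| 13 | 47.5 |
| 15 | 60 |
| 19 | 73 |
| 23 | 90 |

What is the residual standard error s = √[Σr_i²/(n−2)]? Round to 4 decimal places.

s = 2.0736

x=7: ŷ = -2 + 4·7 = 26; r = 24 − 26 = -2
x=9: ŷ = -2 + 4·9 = 34; r = 35.5 − 34 = 1.5
x=11: ŷ = -2 + 4·11 = 42; r = 44 − 42 = 2
x=13: ŷ = -2 + 4·13 = 50; r = 47.5 − 50 = -2.5
x=15: ŷ = -2 + 4·15 = 58; r = 60 − 58 = 2
x=19: ŷ = -2 + 4·19 = 74; r = 73 − 74 = -1
x=23: ŷ = -2 + 4·23 = 90; r = 90 − 90 = 0
SSE = 4 + 2.25 + 4 + 6.25 + 4 + 1 + 0 = 21.5
s = √(21.5/5) = √4.3 ≈ 2.0736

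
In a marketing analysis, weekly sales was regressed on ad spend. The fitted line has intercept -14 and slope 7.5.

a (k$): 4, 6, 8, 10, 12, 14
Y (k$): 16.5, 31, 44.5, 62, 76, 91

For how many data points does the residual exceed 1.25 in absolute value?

a=4: ŷ = -14 + 7.5·4 = 16; r = 16.5 − 16 = 0.5
a=6: ŷ = -14 + 7.5·6 = 31; r = 31 − 31 = 0
a=8: ŷ = -14 + 7.5·8 = 46; r = 44.5 − 46 = -1.5
a=10: ŷ = -14 + 7.5·10 = 61; r = 62 − 61 = 1
a=12: ŷ = -14 + 7.5·12 = 76; r = 76 − 76 = 0
a=14: ŷ = -14 + 7.5·14 = 91; r = 91 − 91 = 0
|r| > 1.25: a=8 (|r|=1.5) → 1

1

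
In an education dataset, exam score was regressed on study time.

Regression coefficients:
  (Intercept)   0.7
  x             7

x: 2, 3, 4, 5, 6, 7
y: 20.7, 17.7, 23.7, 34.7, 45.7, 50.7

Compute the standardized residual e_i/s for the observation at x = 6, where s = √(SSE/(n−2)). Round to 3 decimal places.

0.640

x=2: ŷ = 0.7 + 7·2 = 14.7; e = 20.7 − 14.7 = 6
x=3: ŷ = 0.7 + 7·3 = 21.7; e = 17.7 − 21.7 = -4
x=4: ŷ = 0.7 + 7·4 = 28.7; e = 23.7 − 28.7 = -5
x=5: ŷ = 0.7 + 7·5 = 35.7; e = 34.7 − 35.7 = -1
x=6: ŷ = 0.7 + 7·6 = 42.7; e = 45.7 − 42.7 = 3
x=7: ŷ = 0.7 + 7·7 = 49.7; e = 50.7 − 49.7 = 1
SSE = 36 + 16 + 25 + 1 + 9 + 1 = 88
s = √(88/4) = 4.69042
e/s = 3 / 4.69042 = 0.640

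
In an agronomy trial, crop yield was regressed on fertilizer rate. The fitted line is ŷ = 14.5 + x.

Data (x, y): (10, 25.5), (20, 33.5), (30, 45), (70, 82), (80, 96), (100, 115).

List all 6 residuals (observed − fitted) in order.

x=10: ŷ = 14.5 + 10 = 24.5; e = 25.5 − 24.5 = 1
x=20: ŷ = 14.5 + 20 = 34.5; e = 33.5 − 34.5 = -1
x=30: ŷ = 14.5 + 30 = 44.5; e = 45 − 44.5 = 0.5
x=70: ŷ = 14.5 + 70 = 84.5; e = 82 − 84.5 = -2.5
x=80: ŷ = 14.5 + 80 = 94.5; e = 96 − 94.5 = 1.5
x=100: ŷ = 14.5 + 100 = 114.5; e = 115 − 114.5 = 0.5

1, -1, 0.5, -2.5, 1.5, 0.5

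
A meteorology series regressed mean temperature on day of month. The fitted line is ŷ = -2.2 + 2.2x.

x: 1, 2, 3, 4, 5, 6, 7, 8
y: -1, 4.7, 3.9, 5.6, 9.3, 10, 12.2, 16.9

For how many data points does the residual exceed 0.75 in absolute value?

x=1: ŷ = -2.2 + 2.2·1 = 0; e = -1 − 0 = -1
x=2: ŷ = -2.2 + 2.2·2 = 2.2; e = 4.7 − 2.2 = 2.5
x=3: ŷ = -2.2 + 2.2·3 = 4.4; e = 3.9 − 4.4 = -0.5
x=4: ŷ = -2.2 + 2.2·4 = 6.6; e = 5.6 − 6.6 = -1
x=5: ŷ = -2.2 + 2.2·5 = 8.8; e = 9.3 − 8.8 = 0.5
x=6: ŷ = -2.2 + 2.2·6 = 11; e = 10 − 11 = -1
x=7: ŷ = -2.2 + 2.2·7 = 13.2; e = 12.2 − 13.2 = -1
x=8: ŷ = -2.2 + 2.2·8 = 15.4; e = 16.9 − 15.4 = 1.5
|e| > 0.75: x=1 (|e|=1), x=2 (|e|=2.5), x=4 (|e|=1), x=6 (|e|=1), x=7 (|e|=1), x=8 (|e|=1.5) → 6

6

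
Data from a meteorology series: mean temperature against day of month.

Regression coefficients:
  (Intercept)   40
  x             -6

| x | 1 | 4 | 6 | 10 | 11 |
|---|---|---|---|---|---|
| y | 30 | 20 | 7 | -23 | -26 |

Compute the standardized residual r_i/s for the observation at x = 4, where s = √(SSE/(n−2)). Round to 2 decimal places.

0.98

x=1: ŷ = 40 − 6·1 = 34; r = 30 − 34 = -4
x=4: ŷ = 40 − 6·4 = 16; r = 20 − 16 = 4
x=6: ŷ = 40 − 6·6 = 4; r = 7 − 4 = 3
x=10: ŷ = 40 − 6·10 = -20; r = -23 − (-20) = -3
x=11: ŷ = 40 − 6·11 = -26; r = -26 − (-26) = 0
SSE = 16 + 16 + 9 + 9 + 0 = 50
s = √(50/3) = 4.08248
r/s = 4 / 4.08248 = 0.98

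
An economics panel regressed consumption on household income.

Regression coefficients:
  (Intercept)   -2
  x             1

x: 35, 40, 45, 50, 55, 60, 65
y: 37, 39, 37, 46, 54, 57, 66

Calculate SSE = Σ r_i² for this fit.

x=35: ŷ = -2 + 35 = 33; r = 37 − 33 = 4
x=40: ŷ = -2 + 40 = 38; r = 39 − 38 = 1
x=45: ŷ = -2 + 45 = 43; r = 37 − 43 = -6
x=50: ŷ = -2 + 50 = 48; r = 46 − 48 = -2
x=55: ŷ = -2 + 55 = 53; r = 54 − 53 = 1
x=60: ŷ = -2 + 60 = 58; r = 57 − 58 = -1
x=65: ŷ = -2 + 65 = 63; r = 66 − 63 = 3
SSE = 16 + 1 + 36 + 4 + 1 + 1 + 9 = 68

SSE = 68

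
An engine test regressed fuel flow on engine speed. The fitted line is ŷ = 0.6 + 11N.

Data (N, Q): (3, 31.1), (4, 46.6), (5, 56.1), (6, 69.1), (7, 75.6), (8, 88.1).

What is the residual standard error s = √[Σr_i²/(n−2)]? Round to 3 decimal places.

N=3: ŷ = 0.6 + 11·3 = 33.6; r = 31.1 − 33.6 = -2.5
N=4: ŷ = 0.6 + 11·4 = 44.6; r = 46.6 − 44.6 = 2
N=5: ŷ = 0.6 + 11·5 = 55.6; r = 56.1 − 55.6 = 0.5
N=6: ŷ = 0.6 + 11·6 = 66.6; r = 69.1 − 66.6 = 2.5
N=7: ŷ = 0.6 + 11·7 = 77.6; r = 75.6 − 77.6 = -2
N=8: ŷ = 0.6 + 11·8 = 88.6; r = 88.1 − 88.6 = -0.5
SSE = 6.25 + 4 + 0.25 + 6.25 + 4 + 0.25 = 21
s = √(21/4) = √5.25 ≈ 2.291

s = 2.291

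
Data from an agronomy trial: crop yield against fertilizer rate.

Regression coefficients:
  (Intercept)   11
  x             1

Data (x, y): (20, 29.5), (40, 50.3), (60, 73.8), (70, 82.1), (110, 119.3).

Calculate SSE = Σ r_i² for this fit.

SSE = 14.68

x=20: ŷ = 11 + 20 = 31; r = 29.5 − 31 = -1.5
x=40: ŷ = 11 + 40 = 51; r = 50.3 − 51 = -0.7
x=60: ŷ = 11 + 60 = 71; r = 73.8 − 71 = 2.8
x=70: ŷ = 11 + 70 = 81; r = 82.1 − 81 = 1.1
x=110: ŷ = 11 + 110 = 121; r = 119.3 − 121 = -1.7
SSE = 2.25 + 0.49 + 7.84 + 1.21 + 2.89 = 14.68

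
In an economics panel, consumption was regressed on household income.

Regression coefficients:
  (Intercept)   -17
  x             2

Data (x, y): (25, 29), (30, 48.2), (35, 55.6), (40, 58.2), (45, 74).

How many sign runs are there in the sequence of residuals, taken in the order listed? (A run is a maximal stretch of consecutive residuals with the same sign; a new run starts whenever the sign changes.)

4 runs

x=25: ŷ = -17 + 2·25 = 33; e = 29 − 33 = -4
x=30: ŷ = -17 + 2·30 = 43; e = 48.2 − 43 = 5.2
x=35: ŷ = -17 + 2·35 = 53; e = 55.6 − 53 = 2.6
x=40: ŷ = -17 + 2·40 = 63; e = 58.2 − 63 = -4.8
x=45: ŷ = -17 + 2·45 = 73; e = 74 − 73 = 1
Signs: − + + − +
Runs: −×1, +×2, −×1, +×1 → 4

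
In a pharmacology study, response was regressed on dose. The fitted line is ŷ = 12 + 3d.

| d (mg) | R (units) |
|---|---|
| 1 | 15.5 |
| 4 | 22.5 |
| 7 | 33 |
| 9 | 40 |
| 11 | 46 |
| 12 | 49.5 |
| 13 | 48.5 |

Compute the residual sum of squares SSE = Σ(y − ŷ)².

d=1: ŷ = 12 + 3·1 = 15; e = 15.5 − 15 = 0.5
d=4: ŷ = 12 + 3·4 = 24; e = 22.5 − 24 = -1.5
d=7: ŷ = 12 + 3·7 = 33; e = 33 − 33 = 0
d=9: ŷ = 12 + 3·9 = 39; e = 40 − 39 = 1
d=11: ŷ = 12 + 3·11 = 45; e = 46 − 45 = 1
d=12: ŷ = 12 + 3·12 = 48; e = 49.5 − 48 = 1.5
d=13: ŷ = 12 + 3·13 = 51; e = 48.5 − 51 = -2.5
SSE = 0.25 + 2.25 + 0 + 1 + 1 + 2.25 + 6.25 = 13

SSE = 13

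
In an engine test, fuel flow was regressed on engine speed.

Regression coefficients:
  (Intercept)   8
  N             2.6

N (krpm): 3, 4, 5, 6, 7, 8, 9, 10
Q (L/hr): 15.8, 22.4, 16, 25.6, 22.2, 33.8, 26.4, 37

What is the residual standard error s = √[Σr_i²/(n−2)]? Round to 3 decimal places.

s = 4.472

N=3: Q̂ = 8 + 2.6·3 = 15.8; r = 15.8 − 15.8 = 0
N=4: Q̂ = 8 + 2.6·4 = 18.4; r = 22.4 − 18.4 = 4
N=5: Q̂ = 8 + 2.6·5 = 21; r = 16 − 21 = -5
N=6: Q̂ = 8 + 2.6·6 = 23.6; r = 25.6 − 23.6 = 2
N=7: Q̂ = 8 + 2.6·7 = 26.2; r = 22.2 − 26.2 = -4
N=8: Q̂ = 8 + 2.6·8 = 28.8; r = 33.8 − 28.8 = 5
N=9: Q̂ = 8 + 2.6·9 = 31.4; r = 26.4 − 31.4 = -5
N=10: Q̂ = 8 + 2.6·10 = 34; r = 37 − 34 = 3
SSE = 0 + 16 + 25 + 4 + 16 + 25 + 25 + 9 = 120
s = √(120/6) = √20 ≈ 4.472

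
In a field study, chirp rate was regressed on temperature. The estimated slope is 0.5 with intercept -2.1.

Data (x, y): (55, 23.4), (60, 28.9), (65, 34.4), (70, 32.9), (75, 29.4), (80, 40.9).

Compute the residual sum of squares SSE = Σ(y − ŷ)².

x=55: ŷ = -2.1 + 0.5·55 = 25.4; r = 23.4 − 25.4 = -2
x=60: ŷ = -2.1 + 0.5·60 = 27.9; r = 28.9 − 27.9 = 1
x=65: ŷ = -2.1 + 0.5·65 = 30.4; r = 34.4 − 30.4 = 4
x=70: ŷ = -2.1 + 0.5·70 = 32.9; r = 32.9 − 32.9 = 0
x=75: ŷ = -2.1 + 0.5·75 = 35.4; r = 29.4 − 35.4 = -6
x=80: ŷ = -2.1 + 0.5·80 = 37.9; r = 40.9 − 37.9 = 3
SSE = 4 + 1 + 16 + 0 + 36 + 9 = 66

SSE = 66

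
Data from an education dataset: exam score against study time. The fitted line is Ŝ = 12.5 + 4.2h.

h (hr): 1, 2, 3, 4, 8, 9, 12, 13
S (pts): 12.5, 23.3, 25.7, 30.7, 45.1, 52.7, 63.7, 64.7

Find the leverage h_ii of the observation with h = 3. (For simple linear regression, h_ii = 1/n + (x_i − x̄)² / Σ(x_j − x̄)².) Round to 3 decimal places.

h = 0.207

h̄ = (1 + 2 + 3 + 4 + 8 + 9 + 12 + 13)/8 = 6.5
Σ(h − h̄)² = 30.25 + 20.25 + 12.25 + 6.25 + 2.25 + 6.25 + 30.25 + 42.25 = 150
h = 1/8 + (-3.5)²/150 = 0.125 + 0.0816667 = 0.207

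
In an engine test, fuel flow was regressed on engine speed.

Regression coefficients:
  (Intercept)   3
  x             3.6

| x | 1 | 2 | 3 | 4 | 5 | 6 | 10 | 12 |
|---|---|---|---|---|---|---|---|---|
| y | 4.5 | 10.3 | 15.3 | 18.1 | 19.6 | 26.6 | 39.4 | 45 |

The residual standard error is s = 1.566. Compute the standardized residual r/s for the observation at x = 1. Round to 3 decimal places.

ŷ = 3 + 3.6·1 = 6.6
r = 4.5 − 6.6 = -2.1
r/s = -2.1 / 1.566 = -1.341

-1.341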